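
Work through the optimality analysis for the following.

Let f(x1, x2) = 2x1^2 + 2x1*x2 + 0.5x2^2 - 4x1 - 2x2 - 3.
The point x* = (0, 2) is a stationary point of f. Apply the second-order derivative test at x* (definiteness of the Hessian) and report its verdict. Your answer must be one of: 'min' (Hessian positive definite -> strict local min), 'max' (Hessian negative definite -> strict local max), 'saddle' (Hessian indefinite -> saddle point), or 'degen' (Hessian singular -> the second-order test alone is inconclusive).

Compute the Hessian H = grad^2 f:
  H = [[4, 2], [2, 1]]
Verify stationarity: grad f(x*) = H x* + g = (0, 0).
Eigenvalues of H: 0, 5.
H has a zero eigenvalue (singular; positive semidefinite but not definite), so H is neither positive definite, negative definite, nor indefinite. The second-order test alone is inconclusive -> degen.
(Indeed, f is constant along the null direction of H through x*, so x* is not a strict local extremum.)

degen


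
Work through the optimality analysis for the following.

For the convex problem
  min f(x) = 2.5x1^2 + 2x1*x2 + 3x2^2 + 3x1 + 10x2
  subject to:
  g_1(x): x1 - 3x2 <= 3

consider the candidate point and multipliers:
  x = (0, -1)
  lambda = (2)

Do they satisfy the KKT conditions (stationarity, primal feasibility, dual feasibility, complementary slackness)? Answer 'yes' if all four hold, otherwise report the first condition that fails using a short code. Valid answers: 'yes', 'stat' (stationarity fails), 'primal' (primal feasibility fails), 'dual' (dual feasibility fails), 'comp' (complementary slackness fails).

Gradient of f: grad f(x) = Q x + c = (1, 4)
Constraint values g_i(x) = a_i^T x - b_i:
  g_1((0, -1)) = 0
Stationarity residual: grad f(x) + sum_i lambda_i a_i = (3, -2)
  -> stationarity FAILS
Primal feasibility (all g_i <= 0): OK
Dual feasibility (all lambda_i >= 0): OK
Complementary slackness (lambda_i * g_i(x) = 0 for all i): OK

Verdict: the first failing condition is stationarity -> stat.

stat


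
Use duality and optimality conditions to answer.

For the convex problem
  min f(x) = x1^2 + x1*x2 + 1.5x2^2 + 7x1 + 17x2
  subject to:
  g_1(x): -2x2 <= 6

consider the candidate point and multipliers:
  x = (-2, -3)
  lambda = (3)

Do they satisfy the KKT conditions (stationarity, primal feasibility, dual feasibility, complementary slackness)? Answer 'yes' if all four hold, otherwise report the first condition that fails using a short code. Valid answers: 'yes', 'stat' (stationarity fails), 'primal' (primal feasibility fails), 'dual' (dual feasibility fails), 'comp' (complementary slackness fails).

Gradient of f: grad f(x) = Q x + c = (0, 6)
Constraint values g_i(x) = a_i^T x - b_i:
  g_1((-2, -3)) = 0
Stationarity residual: grad f(x) + sum_i lambda_i a_i = (0, 0)
  -> stationarity OK
Primal feasibility (all g_i <= 0): OK
Dual feasibility (all lambda_i >= 0): OK
Complementary slackness (lambda_i * g_i(x) = 0 for all i): OK

Verdict: yes, KKT holds.

yes


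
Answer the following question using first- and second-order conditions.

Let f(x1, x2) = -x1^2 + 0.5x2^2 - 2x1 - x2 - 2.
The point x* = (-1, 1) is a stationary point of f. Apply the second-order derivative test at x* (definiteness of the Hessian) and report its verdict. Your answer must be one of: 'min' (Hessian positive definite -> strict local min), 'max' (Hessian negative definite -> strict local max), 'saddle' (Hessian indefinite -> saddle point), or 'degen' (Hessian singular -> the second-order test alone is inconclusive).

Compute the Hessian H = grad^2 f:
  H = [[-2, 0], [0, 1]]
Verify stationarity: grad f(x*) = H x* + g = (0, 0).
Eigenvalues of H: -2, 1.
Eigenvalues have mixed signs, so H is indefinite -> x* is a saddle point.

saddle


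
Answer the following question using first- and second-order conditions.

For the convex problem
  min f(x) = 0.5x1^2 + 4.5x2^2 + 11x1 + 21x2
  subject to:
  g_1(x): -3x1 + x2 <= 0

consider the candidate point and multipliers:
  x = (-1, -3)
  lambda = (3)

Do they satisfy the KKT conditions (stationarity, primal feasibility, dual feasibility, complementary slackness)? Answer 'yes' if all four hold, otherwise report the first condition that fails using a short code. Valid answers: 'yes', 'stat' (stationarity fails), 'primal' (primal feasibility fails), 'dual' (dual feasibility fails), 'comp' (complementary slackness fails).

Gradient of f: grad f(x) = Q x + c = (10, -6)
Constraint values g_i(x) = a_i^T x - b_i:
  g_1((-1, -3)) = 0
Stationarity residual: grad f(x) + sum_i lambda_i a_i = (1, -3)
  -> stationarity FAILS
Primal feasibility (all g_i <= 0): OK
Dual feasibility (all lambda_i >= 0): OK
Complementary slackness (lambda_i * g_i(x) = 0 for all i): OK

Verdict: the first failing condition is stationarity -> stat.

stat


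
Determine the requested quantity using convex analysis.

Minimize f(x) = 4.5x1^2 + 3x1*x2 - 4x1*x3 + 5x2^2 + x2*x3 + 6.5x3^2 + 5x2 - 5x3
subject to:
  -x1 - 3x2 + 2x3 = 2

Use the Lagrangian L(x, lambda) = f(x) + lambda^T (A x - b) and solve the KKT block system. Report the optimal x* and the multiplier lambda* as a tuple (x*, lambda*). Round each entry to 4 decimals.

Form the Lagrangian:
  L(x, lambda) = (1/2) x^T Q x + c^T x + lambda^T (A x - b)
Stationarity (grad_x L = 0): Q x + c + A^T lambda = 0.
Primal feasibility: A x = b.

This gives the KKT block system:
  [ Q   A^T ] [ x     ]   [-c ]
  [ A    0  ] [ lambda ] = [ b ]

Solving the linear system:
  x*      = (0.4409, -0.5017, 0.4679)
  lambda* = (0.5912)
  f(x*)   = -3.0152

x* = (0.4409, -0.5017, 0.4679), lambda* = (0.5912)


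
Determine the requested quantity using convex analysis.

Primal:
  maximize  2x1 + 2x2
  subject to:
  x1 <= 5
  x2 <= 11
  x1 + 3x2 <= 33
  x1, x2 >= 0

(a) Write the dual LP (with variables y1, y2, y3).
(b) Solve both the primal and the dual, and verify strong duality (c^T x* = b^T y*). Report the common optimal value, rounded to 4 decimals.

The standard primal-dual pair for 'max c^T x s.t. A x <= b, x >= 0' is:
  Dual:  min b^T y  s.t.  A^T y >= c,  y >= 0.

So the dual LP is:
  minimize  5y1 + 11y2 + 33y3
  subject to:
    y1 + y3 >= 2
    y2 + 3y3 >= 2
    y1, y2, y3 >= 0

Solving the primal: x* = (5, 9.3333).
  primal value c^T x* = 28.6667.
Solving the dual: y* = (1.3333, 0, 0.6667).
  dual value b^T y* = 28.6667.
Strong duality: c^T x* = b^T y*. Confirmed.

28.6667


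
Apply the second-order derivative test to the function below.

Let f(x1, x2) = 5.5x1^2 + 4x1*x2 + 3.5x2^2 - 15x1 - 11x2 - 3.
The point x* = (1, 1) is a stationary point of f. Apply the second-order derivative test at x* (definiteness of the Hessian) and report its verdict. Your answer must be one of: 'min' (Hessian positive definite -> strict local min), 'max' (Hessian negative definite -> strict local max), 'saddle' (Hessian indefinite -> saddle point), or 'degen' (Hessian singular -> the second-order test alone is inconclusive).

Compute the Hessian H = grad^2 f:
  H = [[11, 4], [4, 7]]
Verify stationarity: grad f(x*) = H x* + g = (0, 0).
Eigenvalues of H: 4.5279, 13.4721.
Both eigenvalues > 0, so H is positive definite -> x* is a strict local min.

min


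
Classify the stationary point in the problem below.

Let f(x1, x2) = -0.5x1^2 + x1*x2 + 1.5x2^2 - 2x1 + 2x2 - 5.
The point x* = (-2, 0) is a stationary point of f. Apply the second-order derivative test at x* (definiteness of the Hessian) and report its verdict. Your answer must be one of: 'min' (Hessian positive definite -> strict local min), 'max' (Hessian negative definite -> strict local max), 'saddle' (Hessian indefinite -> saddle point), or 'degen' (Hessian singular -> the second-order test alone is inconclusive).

Compute the Hessian H = grad^2 f:
  H = [[-1, 1], [1, 3]]
Verify stationarity: grad f(x*) = H x* + g = (0, 0).
Eigenvalues of H: -1.2361, 3.2361.
Eigenvalues have mixed signs, so H is indefinite -> x* is a saddle point.

saddle


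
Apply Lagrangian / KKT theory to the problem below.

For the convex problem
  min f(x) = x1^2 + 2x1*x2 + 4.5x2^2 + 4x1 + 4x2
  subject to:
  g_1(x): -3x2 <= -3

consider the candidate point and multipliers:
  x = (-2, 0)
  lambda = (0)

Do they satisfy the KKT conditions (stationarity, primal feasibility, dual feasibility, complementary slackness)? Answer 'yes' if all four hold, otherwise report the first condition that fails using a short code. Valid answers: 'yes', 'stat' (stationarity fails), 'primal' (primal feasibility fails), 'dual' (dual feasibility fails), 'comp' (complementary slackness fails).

Gradient of f: grad f(x) = Q x + c = (0, 0)
Constraint values g_i(x) = a_i^T x - b_i:
  g_1((-2, 0)) = 3
Stationarity residual: grad f(x) + sum_i lambda_i a_i = (0, 0)
  -> stationarity OK
Primal feasibility (all g_i <= 0): FAILS
Dual feasibility (all lambda_i >= 0): OK
Complementary slackness (lambda_i * g_i(x) = 0 for all i): OK

Verdict: the first failing condition is primal_feasibility -> primal.

primal


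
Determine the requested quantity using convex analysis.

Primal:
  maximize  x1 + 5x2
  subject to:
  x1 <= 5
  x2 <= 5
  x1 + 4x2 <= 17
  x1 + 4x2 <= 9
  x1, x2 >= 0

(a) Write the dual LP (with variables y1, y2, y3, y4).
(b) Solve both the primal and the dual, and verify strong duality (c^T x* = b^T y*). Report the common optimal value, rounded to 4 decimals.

The standard primal-dual pair for 'max c^T x s.t. A x <= b, x >= 0' is:
  Dual:  min b^T y  s.t.  A^T y >= c,  y >= 0.

So the dual LP is:
  minimize  5y1 + 5y2 + 17y3 + 9y4
  subject to:
    y1 + y3 + y4 >= 1
    y2 + 4y3 + 4y4 >= 5
    y1, y2, y3, y4 >= 0

Solving the primal: x* = (0, 2.25).
  primal value c^T x* = 11.25.
Solving the dual: y* = (0, 0, 0, 1.25).
  dual value b^T y* = 11.25.
Strong duality: c^T x* = b^T y*. Confirmed.

11.25


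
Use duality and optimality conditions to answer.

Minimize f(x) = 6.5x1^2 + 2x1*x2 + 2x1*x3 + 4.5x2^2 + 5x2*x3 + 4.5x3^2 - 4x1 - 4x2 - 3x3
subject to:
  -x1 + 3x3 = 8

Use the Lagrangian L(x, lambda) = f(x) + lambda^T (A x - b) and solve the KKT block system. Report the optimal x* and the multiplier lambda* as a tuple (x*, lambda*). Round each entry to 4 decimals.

Form the Lagrangian:
  L(x, lambda) = (1/2) x^T Q x + c^T x + lambda^T (A x - b)
Stationarity (grad_x L = 0): Q x + c + A^T lambda = 0.
Primal feasibility: A x = b.

This gives the KKT block system:
  [ Q   A^T ] [ x     ]   [-c ]
  [ A    0  ] [ lambda ] = [ b ]

Solving the linear system:
  x*      = (-0.3274, -0.9037, 2.5575)
  lambda* = (-4.9483)
  f(x*)   = 18.4188

x* = (-0.3274, -0.9037, 2.5575), lambda* = (-4.9483)


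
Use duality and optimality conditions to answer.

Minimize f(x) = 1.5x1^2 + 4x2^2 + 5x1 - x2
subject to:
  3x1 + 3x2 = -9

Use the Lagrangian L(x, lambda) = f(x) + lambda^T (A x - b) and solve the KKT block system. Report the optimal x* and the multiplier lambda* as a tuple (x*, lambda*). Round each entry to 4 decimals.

Form the Lagrangian:
  L(x, lambda) = (1/2) x^T Q x + c^T x + lambda^T (A x - b)
Stationarity (grad_x L = 0): Q x + c + A^T lambda = 0.
Primal feasibility: A x = b.

This gives the KKT block system:
  [ Q   A^T ] [ x     ]   [-c ]
  [ A    0  ] [ lambda ] = [ b ]

Solving the linear system:
  x*      = (-2.7273, -0.2727)
  lambda* = (1.0606)
  f(x*)   = -1.9091

x* = (-2.7273, -0.2727), lambda* = (1.0606)


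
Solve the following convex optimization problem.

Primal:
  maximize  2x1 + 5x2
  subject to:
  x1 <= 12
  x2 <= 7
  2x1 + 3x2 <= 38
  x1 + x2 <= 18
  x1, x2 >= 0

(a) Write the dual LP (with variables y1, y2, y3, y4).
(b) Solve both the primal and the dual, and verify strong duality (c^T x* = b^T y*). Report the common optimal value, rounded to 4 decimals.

The standard primal-dual pair for 'max c^T x s.t. A x <= b, x >= 0' is:
  Dual:  min b^T y  s.t.  A^T y >= c,  y >= 0.

So the dual LP is:
  minimize  12y1 + 7y2 + 38y3 + 18y4
  subject to:
    y1 + 2y3 + y4 >= 2
    y2 + 3y3 + y4 >= 5
    y1, y2, y3, y4 >= 0

Solving the primal: x* = (8.5, 7).
  primal value c^T x* = 52.
Solving the dual: y* = (0, 2, 1, 0).
  dual value b^T y* = 52.
Strong duality: c^T x* = b^T y*. Confirmed.

52


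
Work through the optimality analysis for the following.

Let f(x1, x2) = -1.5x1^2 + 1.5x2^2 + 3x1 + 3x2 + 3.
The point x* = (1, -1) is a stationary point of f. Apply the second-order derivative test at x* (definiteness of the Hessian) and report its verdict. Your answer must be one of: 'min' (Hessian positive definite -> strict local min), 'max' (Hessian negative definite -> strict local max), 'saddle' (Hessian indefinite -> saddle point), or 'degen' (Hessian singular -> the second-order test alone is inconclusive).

Compute the Hessian H = grad^2 f:
  H = [[-3, 0], [0, 3]]
Verify stationarity: grad f(x*) = H x* + g = (0, 0).
Eigenvalues of H: -3, 3.
Eigenvalues have mixed signs, so H is indefinite -> x* is a saddle point.

saddle


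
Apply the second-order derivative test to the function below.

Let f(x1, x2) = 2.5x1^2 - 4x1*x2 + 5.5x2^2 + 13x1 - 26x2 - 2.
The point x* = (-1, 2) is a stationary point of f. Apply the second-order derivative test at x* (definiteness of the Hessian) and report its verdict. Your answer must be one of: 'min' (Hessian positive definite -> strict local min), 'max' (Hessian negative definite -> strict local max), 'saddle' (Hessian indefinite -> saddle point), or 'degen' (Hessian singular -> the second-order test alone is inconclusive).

Compute the Hessian H = grad^2 f:
  H = [[5, -4], [-4, 11]]
Verify stationarity: grad f(x*) = H x* + g = (0, 0).
Eigenvalues of H: 3, 13.
Both eigenvalues > 0, so H is positive definite -> x* is a strict local min.

min


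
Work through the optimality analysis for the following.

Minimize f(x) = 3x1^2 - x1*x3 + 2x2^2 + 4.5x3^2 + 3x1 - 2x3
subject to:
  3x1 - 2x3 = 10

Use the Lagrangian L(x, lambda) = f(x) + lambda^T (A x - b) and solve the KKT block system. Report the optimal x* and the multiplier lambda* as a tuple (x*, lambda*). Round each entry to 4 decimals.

Form the Lagrangian:
  L(x, lambda) = (1/2) x^T Q x + c^T x + lambda^T (A x - b)
Stationarity (grad_x L = 0): Q x + c + A^T lambda = 0.
Primal feasibility: A x = b.

This gives the KKT block system:
  [ Q   A^T ] [ x     ]   [-c ]
  [ A    0  ] [ lambda ] = [ b ]

Solving the linear system:
  x*      = (2.6882, 0, -0.9677)
  lambda* = (-6.6989)
  f(x*)   = 38.4946

x* = (2.6882, 0, -0.9677), lambda* = (-6.6989)


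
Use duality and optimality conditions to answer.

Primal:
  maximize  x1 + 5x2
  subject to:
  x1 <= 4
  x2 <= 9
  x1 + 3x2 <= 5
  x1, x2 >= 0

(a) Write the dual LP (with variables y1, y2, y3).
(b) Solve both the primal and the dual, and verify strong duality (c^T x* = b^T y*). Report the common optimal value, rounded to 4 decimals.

The standard primal-dual pair for 'max c^T x s.t. A x <= b, x >= 0' is:
  Dual:  min b^T y  s.t.  A^T y >= c,  y >= 0.

So the dual LP is:
  minimize  4y1 + 9y2 + 5y3
  subject to:
    y1 + y3 >= 1
    y2 + 3y3 >= 5
    y1, y2, y3 >= 0

Solving the primal: x* = (0, 1.6667).
  primal value c^T x* = 8.3333.
Solving the dual: y* = (0, 0, 1.6667).
  dual value b^T y* = 8.3333.
Strong duality: c^T x* = b^T y*. Confirmed.

8.3333


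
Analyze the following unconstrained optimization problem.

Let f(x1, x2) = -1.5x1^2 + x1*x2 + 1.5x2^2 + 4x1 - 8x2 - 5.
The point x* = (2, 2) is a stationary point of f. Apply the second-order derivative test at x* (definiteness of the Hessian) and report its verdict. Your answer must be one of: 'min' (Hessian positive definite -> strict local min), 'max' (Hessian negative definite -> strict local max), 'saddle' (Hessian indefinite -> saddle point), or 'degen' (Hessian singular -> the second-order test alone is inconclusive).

Compute the Hessian H = grad^2 f:
  H = [[-3, 1], [1, 3]]
Verify stationarity: grad f(x*) = H x* + g = (0, 0).
Eigenvalues of H: -3.1623, 3.1623.
Eigenvalues have mixed signs, so H is indefinite -> x* is a saddle point.

saddle


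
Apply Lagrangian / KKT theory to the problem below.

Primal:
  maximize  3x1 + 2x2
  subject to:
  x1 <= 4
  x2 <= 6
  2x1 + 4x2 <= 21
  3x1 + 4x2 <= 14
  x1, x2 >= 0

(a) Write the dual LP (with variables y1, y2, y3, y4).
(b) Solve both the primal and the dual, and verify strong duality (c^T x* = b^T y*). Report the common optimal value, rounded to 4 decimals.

The standard primal-dual pair for 'max c^T x s.t. A x <= b, x >= 0' is:
  Dual:  min b^T y  s.t.  A^T y >= c,  y >= 0.

So the dual LP is:
  minimize  4y1 + 6y2 + 21y3 + 14y4
  subject to:
    y1 + 2y3 + 3y4 >= 3
    y2 + 4y3 + 4y4 >= 2
    y1, y2, y3, y4 >= 0

Solving the primal: x* = (4, 0.5).
  primal value c^T x* = 13.
Solving the dual: y* = (1.5, 0, 0, 0.5).
  dual value b^T y* = 13.
Strong duality: c^T x* = b^T y*. Confirmed.

13


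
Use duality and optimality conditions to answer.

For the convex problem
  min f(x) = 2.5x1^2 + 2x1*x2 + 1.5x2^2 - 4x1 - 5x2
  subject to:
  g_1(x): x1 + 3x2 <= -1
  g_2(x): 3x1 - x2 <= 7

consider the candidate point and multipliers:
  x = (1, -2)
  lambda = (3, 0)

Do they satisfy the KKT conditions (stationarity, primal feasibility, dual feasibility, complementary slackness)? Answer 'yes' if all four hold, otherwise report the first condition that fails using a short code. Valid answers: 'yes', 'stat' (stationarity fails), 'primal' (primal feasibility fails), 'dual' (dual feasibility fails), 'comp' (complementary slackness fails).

Gradient of f: grad f(x) = Q x + c = (-3, -9)
Constraint values g_i(x) = a_i^T x - b_i:
  g_1((1, -2)) = -4
  g_2((1, -2)) = -2
Stationarity residual: grad f(x) + sum_i lambda_i a_i = (0, 0)
  -> stationarity OK
Primal feasibility (all g_i <= 0): OK
Dual feasibility (all lambda_i >= 0): OK
Complementary slackness (lambda_i * g_i(x) = 0 for all i): FAILS

Verdict: the first failing condition is complementary_slackness -> comp.

comp


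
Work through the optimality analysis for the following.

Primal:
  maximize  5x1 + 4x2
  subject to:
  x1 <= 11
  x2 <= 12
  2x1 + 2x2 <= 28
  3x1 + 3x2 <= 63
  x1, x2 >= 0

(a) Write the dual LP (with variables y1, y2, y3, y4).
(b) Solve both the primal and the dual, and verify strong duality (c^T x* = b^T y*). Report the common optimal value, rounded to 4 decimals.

The standard primal-dual pair for 'max c^T x s.t. A x <= b, x >= 0' is:
  Dual:  min b^T y  s.t.  A^T y >= c,  y >= 0.

So the dual LP is:
  minimize  11y1 + 12y2 + 28y3 + 63y4
  subject to:
    y1 + 2y3 + 3y4 >= 5
    y2 + 2y3 + 3y4 >= 4
    y1, y2, y3, y4 >= 0

Solving the primal: x* = (11, 3).
  primal value c^T x* = 67.
Solving the dual: y* = (1, 0, 2, 0).
  dual value b^T y* = 67.
Strong duality: c^T x* = b^T y*. Confirmed.

67


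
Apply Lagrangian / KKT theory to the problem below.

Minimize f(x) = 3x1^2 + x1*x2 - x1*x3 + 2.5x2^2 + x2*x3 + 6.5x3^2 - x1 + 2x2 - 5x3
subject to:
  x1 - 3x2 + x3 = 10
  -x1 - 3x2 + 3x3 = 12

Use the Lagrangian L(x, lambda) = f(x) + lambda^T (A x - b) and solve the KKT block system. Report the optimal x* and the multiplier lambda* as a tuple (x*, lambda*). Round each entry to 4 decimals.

Form the Lagrangian:
  L(x, lambda) = (1/2) x^T Q x + c^T x + lambda^T (A x - b)
Stationarity (grad_x L = 0): Q x + c + A^T lambda = 0.
Primal feasibility: A x = b.

This gives the KKT block system:
  [ Q   A^T ] [ x     ]   [-c ]
  [ A    0  ] [ lambda ] = [ b ]

Solving the linear system:
  x*      = (0.3655, -2.7563, 1.3655)
  lambda* = (-0.2107, -3.1396)
  f(x*)   = 13.5381

x* = (0.3655, -2.7563, 1.3655), lambda* = (-0.2107, -3.1396)


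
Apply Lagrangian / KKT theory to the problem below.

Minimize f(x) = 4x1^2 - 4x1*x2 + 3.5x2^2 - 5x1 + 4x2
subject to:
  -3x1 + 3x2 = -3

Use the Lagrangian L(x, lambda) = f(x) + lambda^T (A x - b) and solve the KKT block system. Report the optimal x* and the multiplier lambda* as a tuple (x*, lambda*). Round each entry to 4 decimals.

Form the Lagrangian:
  L(x, lambda) = (1/2) x^T Q x + c^T x + lambda^T (A x - b)
Stationarity (grad_x L = 0): Q x + c + A^T lambda = 0.
Primal feasibility: A x = b.

This gives the KKT block system:
  [ Q   A^T ] [ x     ]   [-c ]
  [ A    0  ] [ lambda ] = [ b ]

Solving the linear system:
  x*      = (0.5714, -0.4286)
  lambda* = (0.4286)
  f(x*)   = -1.6429

x* = (0.5714, -0.4286), lambda* = (0.4286)


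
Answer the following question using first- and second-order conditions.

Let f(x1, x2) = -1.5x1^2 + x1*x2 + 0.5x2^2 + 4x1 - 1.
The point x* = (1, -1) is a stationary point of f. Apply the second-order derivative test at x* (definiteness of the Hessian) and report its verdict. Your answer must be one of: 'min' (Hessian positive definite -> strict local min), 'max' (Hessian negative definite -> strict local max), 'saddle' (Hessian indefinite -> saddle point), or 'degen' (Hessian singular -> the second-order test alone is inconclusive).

Compute the Hessian H = grad^2 f:
  H = [[-3, 1], [1, 1]]
Verify stationarity: grad f(x*) = H x* + g = (0, 0).
Eigenvalues of H: -3.2361, 1.2361.
Eigenvalues have mixed signs, so H is indefinite -> x* is a saddle point.

saddle


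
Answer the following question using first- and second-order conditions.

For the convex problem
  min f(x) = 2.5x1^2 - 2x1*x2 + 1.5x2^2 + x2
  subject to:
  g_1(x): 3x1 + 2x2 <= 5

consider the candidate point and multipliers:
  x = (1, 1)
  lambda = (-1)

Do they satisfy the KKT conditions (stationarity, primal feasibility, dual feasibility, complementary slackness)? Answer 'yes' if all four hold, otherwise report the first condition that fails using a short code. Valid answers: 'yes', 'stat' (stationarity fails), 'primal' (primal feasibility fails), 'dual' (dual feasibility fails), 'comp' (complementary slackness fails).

Gradient of f: grad f(x) = Q x + c = (3, 2)
Constraint values g_i(x) = a_i^T x - b_i:
  g_1((1, 1)) = 0
Stationarity residual: grad f(x) + sum_i lambda_i a_i = (0, 0)
  -> stationarity OK
Primal feasibility (all g_i <= 0): OK
Dual feasibility (all lambda_i >= 0): FAILS
Complementary slackness (lambda_i * g_i(x) = 0 for all i): OK

Verdict: the first failing condition is dual_feasibility -> dual.

dual


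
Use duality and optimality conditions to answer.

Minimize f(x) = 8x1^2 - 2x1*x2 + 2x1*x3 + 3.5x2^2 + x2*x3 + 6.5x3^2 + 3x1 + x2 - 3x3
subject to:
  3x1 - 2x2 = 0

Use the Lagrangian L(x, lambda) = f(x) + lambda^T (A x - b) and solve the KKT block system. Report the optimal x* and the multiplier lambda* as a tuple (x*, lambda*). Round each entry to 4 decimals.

Form the Lagrangian:
  L(x, lambda) = (1/2) x^T Q x + c^T x + lambda^T (A x - b)
Stationarity (grad_x L = 0): Q x + c + A^T lambda = 0.
Primal feasibility: A x = b.

This gives the KKT block system:
  [ Q   A^T ] [ x     ]   [-c ]
  [ A    0  ] [ lambda ] = [ b ]

Solving the linear system:
  x*      = (-0.214, -0.3209, 0.2884)
  lambda* = (-0.2651)
  f(x*)   = -0.914

x* = (-0.214, -0.3209, 0.2884), lambda* = (-0.2651)


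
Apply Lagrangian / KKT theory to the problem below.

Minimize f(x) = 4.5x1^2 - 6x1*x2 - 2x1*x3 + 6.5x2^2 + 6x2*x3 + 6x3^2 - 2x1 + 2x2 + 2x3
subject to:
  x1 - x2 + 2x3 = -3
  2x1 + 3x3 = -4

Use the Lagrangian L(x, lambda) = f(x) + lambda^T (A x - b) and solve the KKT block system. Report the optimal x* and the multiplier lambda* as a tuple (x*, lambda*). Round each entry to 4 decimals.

Form the Lagrangian:
  L(x, lambda) = (1/2) x^T Q x + c^T x + lambda^T (A x - b)
Stationarity (grad_x L = 0): Q x + c + A^T lambda = 0.
Primal feasibility: A x = b.

This gives the KKT block system:
  [ Q   A^T ] [ x     ]   [-c ]
  [ A    0  ] [ lambda ] = [ b ]

Solving the linear system:
  x*      = (-0.2876, 0.4292, -1.1416)
  lambda* = (2.4558, 1.2124)
  f(x*)   = 5.6836

x* = (-0.2876, 0.4292, -1.1416), lambda* = (2.4558, 1.2124)


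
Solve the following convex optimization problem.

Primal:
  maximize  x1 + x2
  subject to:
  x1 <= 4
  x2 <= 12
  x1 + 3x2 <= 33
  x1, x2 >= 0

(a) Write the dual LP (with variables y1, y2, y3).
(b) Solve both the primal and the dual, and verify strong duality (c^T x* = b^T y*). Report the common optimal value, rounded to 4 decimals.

The standard primal-dual pair for 'max c^T x s.t. A x <= b, x >= 0' is:
  Dual:  min b^T y  s.t.  A^T y >= c,  y >= 0.

So the dual LP is:
  minimize  4y1 + 12y2 + 33y3
  subject to:
    y1 + y3 >= 1
    y2 + 3y3 >= 1
    y1, y2, y3 >= 0

Solving the primal: x* = (4, 9.6667).
  primal value c^T x* = 13.6667.
Solving the dual: y* = (0.6667, 0, 0.3333).
  dual value b^T y* = 13.6667.
Strong duality: c^T x* = b^T y*. Confirmed.

13.6667


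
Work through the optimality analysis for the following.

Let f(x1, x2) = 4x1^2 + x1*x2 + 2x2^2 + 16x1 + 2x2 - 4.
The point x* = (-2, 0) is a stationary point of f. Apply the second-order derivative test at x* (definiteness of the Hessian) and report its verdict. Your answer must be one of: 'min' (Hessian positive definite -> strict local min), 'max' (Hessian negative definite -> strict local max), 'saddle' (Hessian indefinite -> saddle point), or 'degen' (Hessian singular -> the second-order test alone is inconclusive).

Compute the Hessian H = grad^2 f:
  H = [[8, 1], [1, 4]]
Verify stationarity: grad f(x*) = H x* + g = (0, 0).
Eigenvalues of H: 3.7639, 8.2361.
Both eigenvalues > 0, so H is positive definite -> x* is a strict local min.

min


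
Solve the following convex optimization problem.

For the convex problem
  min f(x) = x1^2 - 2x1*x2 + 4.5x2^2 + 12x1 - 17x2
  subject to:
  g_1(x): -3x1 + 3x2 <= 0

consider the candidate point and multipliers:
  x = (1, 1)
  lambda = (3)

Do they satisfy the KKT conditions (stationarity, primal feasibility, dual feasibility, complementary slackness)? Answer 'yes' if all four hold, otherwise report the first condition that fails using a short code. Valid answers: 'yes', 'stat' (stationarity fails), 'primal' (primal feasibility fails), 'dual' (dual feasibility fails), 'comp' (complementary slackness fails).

Gradient of f: grad f(x) = Q x + c = (12, -10)
Constraint values g_i(x) = a_i^T x - b_i:
  g_1((1, 1)) = 0
Stationarity residual: grad f(x) + sum_i lambda_i a_i = (3, -1)
  -> stationarity FAILS
Primal feasibility (all g_i <= 0): OK
Dual feasibility (all lambda_i >= 0): OK
Complementary slackness (lambda_i * g_i(x) = 0 for all i): OK

Verdict: the first failing condition is stationarity -> stat.

stat


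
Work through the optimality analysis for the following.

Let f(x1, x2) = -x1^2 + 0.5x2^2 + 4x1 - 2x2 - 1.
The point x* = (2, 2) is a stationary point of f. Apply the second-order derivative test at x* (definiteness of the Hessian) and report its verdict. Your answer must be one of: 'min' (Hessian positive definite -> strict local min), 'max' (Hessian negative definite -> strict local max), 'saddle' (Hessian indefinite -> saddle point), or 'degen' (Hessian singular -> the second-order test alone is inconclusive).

Compute the Hessian H = grad^2 f:
  H = [[-2, 0], [0, 1]]
Verify stationarity: grad f(x*) = H x* + g = (0, 0).
Eigenvalues of H: -2, 1.
Eigenvalues have mixed signs, so H is indefinite -> x* is a saddle point.

saddle


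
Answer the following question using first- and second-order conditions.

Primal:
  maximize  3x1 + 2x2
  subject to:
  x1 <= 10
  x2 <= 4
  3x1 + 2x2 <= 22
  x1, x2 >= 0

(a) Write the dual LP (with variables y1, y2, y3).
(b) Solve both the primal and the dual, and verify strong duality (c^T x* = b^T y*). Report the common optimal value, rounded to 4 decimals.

The standard primal-dual pair for 'max c^T x s.t. A x <= b, x >= 0' is:
  Dual:  min b^T y  s.t.  A^T y >= c,  y >= 0.

So the dual LP is:
  minimize  10y1 + 4y2 + 22y3
  subject to:
    y1 + 3y3 >= 3
    y2 + 2y3 >= 2
    y1, y2, y3 >= 0

Solving the primal: x* = (7.3333, 0).
  primal value c^T x* = 22.
Solving the dual: y* = (0, 0, 1).
  dual value b^T y* = 22.
Strong duality: c^T x* = b^T y*. Confirmed.

22


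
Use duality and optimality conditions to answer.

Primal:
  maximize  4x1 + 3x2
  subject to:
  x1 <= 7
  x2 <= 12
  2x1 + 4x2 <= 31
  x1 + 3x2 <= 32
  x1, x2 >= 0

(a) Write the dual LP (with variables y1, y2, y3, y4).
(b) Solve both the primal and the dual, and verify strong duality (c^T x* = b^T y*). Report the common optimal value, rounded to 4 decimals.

The standard primal-dual pair for 'max c^T x s.t. A x <= b, x >= 0' is:
  Dual:  min b^T y  s.t.  A^T y >= c,  y >= 0.

So the dual LP is:
  minimize  7y1 + 12y2 + 31y3 + 32y4
  subject to:
    y1 + 2y3 + y4 >= 4
    y2 + 4y3 + 3y4 >= 3
    y1, y2, y3, y4 >= 0

Solving the primal: x* = (7, 4.25).
  primal value c^T x* = 40.75.
Solving the dual: y* = (2.5, 0, 0.75, 0).
  dual value b^T y* = 40.75.
Strong duality: c^T x* = b^T y*. Confirmed.

40.75


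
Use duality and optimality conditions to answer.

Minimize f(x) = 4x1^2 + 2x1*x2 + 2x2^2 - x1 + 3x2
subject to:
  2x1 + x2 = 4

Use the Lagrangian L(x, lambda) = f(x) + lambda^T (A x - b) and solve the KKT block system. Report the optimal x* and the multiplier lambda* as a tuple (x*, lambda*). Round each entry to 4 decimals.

Form the Lagrangian:
  L(x, lambda) = (1/2) x^T Q x + c^T x + lambda^T (A x - b)
Stationarity (grad_x L = 0): Q x + c + A^T lambda = 0.
Primal feasibility: A x = b.

This gives the KKT block system:
  [ Q   A^T ] [ x     ]   [-c ]
  [ A    0  ] [ lambda ] = [ b ]

Solving the linear system:
  x*      = (1.9375, 0.125)
  lambda* = (-7.375)
  f(x*)   = 13.9688

x* = (1.9375, 0.125), lambda* = (-7.375)


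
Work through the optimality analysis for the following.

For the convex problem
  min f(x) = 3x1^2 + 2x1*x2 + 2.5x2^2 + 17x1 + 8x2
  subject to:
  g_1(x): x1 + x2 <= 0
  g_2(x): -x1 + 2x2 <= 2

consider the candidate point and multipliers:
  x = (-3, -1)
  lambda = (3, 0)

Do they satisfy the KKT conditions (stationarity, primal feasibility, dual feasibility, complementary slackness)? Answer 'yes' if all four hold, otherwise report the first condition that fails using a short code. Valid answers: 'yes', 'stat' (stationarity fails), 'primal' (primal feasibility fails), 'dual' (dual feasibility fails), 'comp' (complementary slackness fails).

Gradient of f: grad f(x) = Q x + c = (-3, -3)
Constraint values g_i(x) = a_i^T x - b_i:
  g_1((-3, -1)) = -4
  g_2((-3, -1)) = -1
Stationarity residual: grad f(x) + sum_i lambda_i a_i = (0, 0)
  -> stationarity OK
Primal feasibility (all g_i <= 0): OK
Dual feasibility (all lambda_i >= 0): OK
Complementary slackness (lambda_i * g_i(x) = 0 for all i): FAILS

Verdict: the first failing condition is complementary_slackness -> comp.

comp


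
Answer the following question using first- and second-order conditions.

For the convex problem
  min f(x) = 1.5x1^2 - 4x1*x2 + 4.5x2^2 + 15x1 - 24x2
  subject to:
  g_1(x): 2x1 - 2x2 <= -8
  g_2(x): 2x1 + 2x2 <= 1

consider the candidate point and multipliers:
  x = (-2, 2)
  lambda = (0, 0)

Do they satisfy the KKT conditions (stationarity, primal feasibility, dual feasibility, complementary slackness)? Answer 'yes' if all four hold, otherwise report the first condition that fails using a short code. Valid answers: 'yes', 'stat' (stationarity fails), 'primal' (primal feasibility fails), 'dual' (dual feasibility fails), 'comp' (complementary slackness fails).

Gradient of f: grad f(x) = Q x + c = (1, 2)
Constraint values g_i(x) = a_i^T x - b_i:
  g_1((-2, 2)) = 0
  g_2((-2, 2)) = -1
Stationarity residual: grad f(x) + sum_i lambda_i a_i = (1, 2)
  -> stationarity FAILS
Primal feasibility (all g_i <= 0): OK
Dual feasibility (all lambda_i >= 0): OK
Complementary slackness (lambda_i * g_i(x) = 0 for all i): OK

Verdict: the first failing condition is stationarity -> stat.

stat


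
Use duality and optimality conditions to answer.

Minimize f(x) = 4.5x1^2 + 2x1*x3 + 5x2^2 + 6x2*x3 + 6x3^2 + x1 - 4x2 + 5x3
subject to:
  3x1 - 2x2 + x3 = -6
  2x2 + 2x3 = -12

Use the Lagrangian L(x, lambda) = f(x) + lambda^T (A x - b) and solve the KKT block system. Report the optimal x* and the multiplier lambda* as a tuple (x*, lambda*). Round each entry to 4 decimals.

Form the Lagrangian:
  L(x, lambda) = (1/2) x^T Q x + c^T x + lambda^T (A x - b)
Stationarity (grad_x L = 0): Q x + c + A^T lambda = 0.
Primal feasibility: A x = b.

This gives the KKT block system:
  [ Q   A^T ] [ x     ]   [-c ]
  [ A    0  ] [ lambda ] = [ b ]

Solving the linear system:
  x*      = (-1.0667, -1.0667, -4.9333)
  lambda* = (6.1556, 28.2889)
  f(x*)   = 177.4667

x* = (-1.0667, -1.0667, -4.9333), lambda* = (6.1556, 28.2889)


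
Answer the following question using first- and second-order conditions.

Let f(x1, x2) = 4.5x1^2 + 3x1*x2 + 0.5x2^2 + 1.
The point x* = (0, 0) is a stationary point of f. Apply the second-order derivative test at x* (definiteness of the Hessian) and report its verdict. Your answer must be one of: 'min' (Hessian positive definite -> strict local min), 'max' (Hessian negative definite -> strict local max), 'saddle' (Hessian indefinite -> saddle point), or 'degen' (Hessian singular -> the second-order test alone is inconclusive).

Compute the Hessian H = grad^2 f:
  H = [[9, 3], [3, 1]]
Verify stationarity: grad f(x*) = H x* + g = (0, 0).
Eigenvalues of H: 0, 10.
H has a zero eigenvalue (singular; positive semidefinite but not definite), so H is neither positive definite, negative definite, nor indefinite. The second-order test alone is inconclusive -> degen.
(Indeed, f is constant along the null direction of H through x*, so x* is not a strict local extremum.)

degen


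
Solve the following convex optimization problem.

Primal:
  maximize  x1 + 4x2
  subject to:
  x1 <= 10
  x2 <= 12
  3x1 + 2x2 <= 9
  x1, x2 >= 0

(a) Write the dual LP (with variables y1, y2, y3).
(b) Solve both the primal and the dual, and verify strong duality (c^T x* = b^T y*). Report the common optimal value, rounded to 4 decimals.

The standard primal-dual pair for 'max c^T x s.t. A x <= b, x >= 0' is:
  Dual:  min b^T y  s.t.  A^T y >= c,  y >= 0.

So the dual LP is:
  minimize  10y1 + 12y2 + 9y3
  subject to:
    y1 + 3y3 >= 1
    y2 + 2y3 >= 4
    y1, y2, y3 >= 0

Solving the primal: x* = (0, 4.5).
  primal value c^T x* = 18.
Solving the dual: y* = (0, 0, 2).
  dual value b^T y* = 18.
Strong duality: c^T x* = b^T y*. Confirmed.

18


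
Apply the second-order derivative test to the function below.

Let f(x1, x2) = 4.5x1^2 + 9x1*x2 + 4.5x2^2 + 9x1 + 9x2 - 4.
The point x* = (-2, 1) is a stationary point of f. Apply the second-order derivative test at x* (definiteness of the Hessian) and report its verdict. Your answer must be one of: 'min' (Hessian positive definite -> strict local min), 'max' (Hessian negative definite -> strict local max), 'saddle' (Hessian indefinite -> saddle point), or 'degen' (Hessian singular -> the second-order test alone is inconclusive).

Compute the Hessian H = grad^2 f:
  H = [[9, 9], [9, 9]]
Verify stationarity: grad f(x*) = H x* + g = (0, 0).
Eigenvalues of H: 0, 18.
H has a zero eigenvalue (singular; positive semidefinite but not definite), so H is neither positive definite, negative definite, nor indefinite. The second-order test alone is inconclusive -> degen.
(Indeed, f is constant along the null direction of H through x*, so x* is not a strict local extremum.)

degen


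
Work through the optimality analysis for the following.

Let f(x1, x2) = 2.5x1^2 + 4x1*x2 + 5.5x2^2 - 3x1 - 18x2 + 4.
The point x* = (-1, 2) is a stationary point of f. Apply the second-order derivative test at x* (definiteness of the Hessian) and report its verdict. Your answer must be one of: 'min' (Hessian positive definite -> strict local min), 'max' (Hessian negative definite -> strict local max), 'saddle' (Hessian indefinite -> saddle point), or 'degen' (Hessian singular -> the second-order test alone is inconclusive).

Compute the Hessian H = grad^2 f:
  H = [[5, 4], [4, 11]]
Verify stationarity: grad f(x*) = H x* + g = (0, 0).
Eigenvalues of H: 3, 13.
Both eigenvalues > 0, so H is positive definite -> x* is a strict local min.

min


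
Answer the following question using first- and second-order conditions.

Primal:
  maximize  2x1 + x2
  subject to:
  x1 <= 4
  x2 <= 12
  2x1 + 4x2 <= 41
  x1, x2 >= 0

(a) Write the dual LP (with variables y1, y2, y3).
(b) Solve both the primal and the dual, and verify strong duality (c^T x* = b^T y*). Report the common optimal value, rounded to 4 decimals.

The standard primal-dual pair for 'max c^T x s.t. A x <= b, x >= 0' is:
  Dual:  min b^T y  s.t.  A^T y >= c,  y >= 0.

So the dual LP is:
  minimize  4y1 + 12y2 + 41y3
  subject to:
    y1 + 2y3 >= 2
    y2 + 4y3 >= 1
    y1, y2, y3 >= 0

Solving the primal: x* = (4, 8.25).
  primal value c^T x* = 16.25.
Solving the dual: y* = (1.5, 0, 0.25).
  dual value b^T y* = 16.25.
Strong duality: c^T x* = b^T y*. Confirmed.

16.25


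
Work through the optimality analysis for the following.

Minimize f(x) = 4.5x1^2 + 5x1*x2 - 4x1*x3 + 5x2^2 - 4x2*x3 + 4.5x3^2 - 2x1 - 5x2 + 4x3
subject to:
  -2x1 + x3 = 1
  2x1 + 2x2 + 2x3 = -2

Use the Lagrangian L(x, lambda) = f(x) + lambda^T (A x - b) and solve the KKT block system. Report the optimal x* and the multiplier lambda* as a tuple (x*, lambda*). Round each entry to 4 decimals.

Form the Lagrangian:
  L(x, lambda) = (1/2) x^T Q x + c^T x + lambda^T (A x - b)
Stationarity (grad_x L = 0): Q x + c + A^T lambda = 0.
Primal feasibility: A x = b.

This gives the KKT block system:
  [ Q   A^T ] [ x     ]   [-c ]
  [ A    0  ] [ lambda ] = [ b ]

Solving the linear system:
  x*      = (-0.8248, 0.4745, -0.6496)
  lambda* = (-1.3358, 0.8905)
  f(x*)   = -0.1022

x* = (-0.8248, 0.4745, -0.6496), lambda* = (-1.3358, 0.8905)


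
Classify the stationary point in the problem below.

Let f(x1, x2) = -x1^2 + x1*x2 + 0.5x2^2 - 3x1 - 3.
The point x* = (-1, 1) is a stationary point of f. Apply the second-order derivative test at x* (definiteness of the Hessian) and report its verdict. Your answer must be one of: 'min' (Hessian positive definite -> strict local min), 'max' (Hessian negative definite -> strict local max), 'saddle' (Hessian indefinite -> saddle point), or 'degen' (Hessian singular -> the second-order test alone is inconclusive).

Compute the Hessian H = grad^2 f:
  H = [[-2, 1], [1, 1]]
Verify stationarity: grad f(x*) = H x* + g = (0, 0).
Eigenvalues of H: -2.3028, 1.3028.
Eigenvalues have mixed signs, so H is indefinite -> x* is a saddle point.

saddle


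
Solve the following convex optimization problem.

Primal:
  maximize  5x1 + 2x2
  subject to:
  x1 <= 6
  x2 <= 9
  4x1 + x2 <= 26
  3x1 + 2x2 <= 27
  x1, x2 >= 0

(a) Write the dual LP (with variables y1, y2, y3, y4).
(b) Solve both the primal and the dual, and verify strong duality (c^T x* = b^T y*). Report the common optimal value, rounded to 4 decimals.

The standard primal-dual pair for 'max c^T x s.t. A x <= b, x >= 0' is:
  Dual:  min b^T y  s.t.  A^T y >= c,  y >= 0.

So the dual LP is:
  minimize  6y1 + 9y2 + 26y3 + 27y4
  subject to:
    y1 + 4y3 + 3y4 >= 5
    y2 + y3 + 2y4 >= 2
    y1, y2, y3, y4 >= 0

Solving the primal: x* = (5, 6).
  primal value c^T x* = 37.
Solving the dual: y* = (0, 0, 0.8, 0.6).
  dual value b^T y* = 37.
Strong duality: c^T x* = b^T y*. Confirmed.

37


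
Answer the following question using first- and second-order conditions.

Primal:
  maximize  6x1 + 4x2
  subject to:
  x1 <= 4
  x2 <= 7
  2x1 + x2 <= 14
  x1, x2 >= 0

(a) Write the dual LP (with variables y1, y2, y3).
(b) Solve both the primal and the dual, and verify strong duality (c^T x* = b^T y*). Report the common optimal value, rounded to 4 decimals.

The standard primal-dual pair for 'max c^T x s.t. A x <= b, x >= 0' is:
  Dual:  min b^T y  s.t.  A^T y >= c,  y >= 0.

So the dual LP is:
  minimize  4y1 + 7y2 + 14y3
  subject to:
    y1 + 2y3 >= 6
    y2 + y3 >= 4
    y1, y2, y3 >= 0

Solving the primal: x* = (3.5, 7).
  primal value c^T x* = 49.
Solving the dual: y* = (0, 1, 3).
  dual value b^T y* = 49.
Strong duality: c^T x* = b^T y*. Confirmed.

49


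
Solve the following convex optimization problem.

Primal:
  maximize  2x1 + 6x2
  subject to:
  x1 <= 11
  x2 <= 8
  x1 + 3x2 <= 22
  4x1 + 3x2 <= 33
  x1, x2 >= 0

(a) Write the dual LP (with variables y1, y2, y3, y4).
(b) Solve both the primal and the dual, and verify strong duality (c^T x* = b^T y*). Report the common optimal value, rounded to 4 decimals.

The standard primal-dual pair for 'max c^T x s.t. A x <= b, x >= 0' is:
  Dual:  min b^T y  s.t.  A^T y >= c,  y >= 0.

So the dual LP is:
  minimize  11y1 + 8y2 + 22y3 + 33y4
  subject to:
    y1 + y3 + 4y4 >= 2
    y2 + 3y3 + 3y4 >= 6
    y1, y2, y3, y4 >= 0

Solving the primal: x* = (3.6667, 6.1111).
  primal value c^T x* = 44.
Solving the dual: y* = (0, 0, 2, 0).
  dual value b^T y* = 44.
Strong duality: c^T x* = b^T y*. Confirmed.

44
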